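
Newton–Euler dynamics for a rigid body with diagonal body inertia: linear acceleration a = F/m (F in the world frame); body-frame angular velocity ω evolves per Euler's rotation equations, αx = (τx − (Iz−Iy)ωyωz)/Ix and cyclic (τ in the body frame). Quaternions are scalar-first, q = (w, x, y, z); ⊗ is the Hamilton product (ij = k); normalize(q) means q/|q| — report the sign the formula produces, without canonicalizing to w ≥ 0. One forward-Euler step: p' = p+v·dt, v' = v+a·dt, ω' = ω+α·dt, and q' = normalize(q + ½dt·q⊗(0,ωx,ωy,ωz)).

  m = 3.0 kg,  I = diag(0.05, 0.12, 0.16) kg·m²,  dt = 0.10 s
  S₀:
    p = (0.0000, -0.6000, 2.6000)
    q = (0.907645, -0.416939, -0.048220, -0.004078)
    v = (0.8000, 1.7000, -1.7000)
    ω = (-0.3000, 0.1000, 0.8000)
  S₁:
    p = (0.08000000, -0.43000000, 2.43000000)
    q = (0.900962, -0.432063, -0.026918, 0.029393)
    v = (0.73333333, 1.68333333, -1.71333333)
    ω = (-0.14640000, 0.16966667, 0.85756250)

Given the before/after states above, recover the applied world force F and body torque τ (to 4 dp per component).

rate change Δω = (0.15360000, 0.06966667, 0.05756250)
gyro term ω₀×Iω₀ = (0.0032, 0.0264, -0.0021)
I·α + gyro = (0.0800, 0.1100, 0.0900)
v₁ − v₀ = (-0.06666667, -0.01666667, -0.01333333)
applied force F = (-2.0000, -0.5000, -0.4000)

F = (-2.0000, -0.5000, -0.4000)
τ = (0.0800, 0.1100, 0.0900)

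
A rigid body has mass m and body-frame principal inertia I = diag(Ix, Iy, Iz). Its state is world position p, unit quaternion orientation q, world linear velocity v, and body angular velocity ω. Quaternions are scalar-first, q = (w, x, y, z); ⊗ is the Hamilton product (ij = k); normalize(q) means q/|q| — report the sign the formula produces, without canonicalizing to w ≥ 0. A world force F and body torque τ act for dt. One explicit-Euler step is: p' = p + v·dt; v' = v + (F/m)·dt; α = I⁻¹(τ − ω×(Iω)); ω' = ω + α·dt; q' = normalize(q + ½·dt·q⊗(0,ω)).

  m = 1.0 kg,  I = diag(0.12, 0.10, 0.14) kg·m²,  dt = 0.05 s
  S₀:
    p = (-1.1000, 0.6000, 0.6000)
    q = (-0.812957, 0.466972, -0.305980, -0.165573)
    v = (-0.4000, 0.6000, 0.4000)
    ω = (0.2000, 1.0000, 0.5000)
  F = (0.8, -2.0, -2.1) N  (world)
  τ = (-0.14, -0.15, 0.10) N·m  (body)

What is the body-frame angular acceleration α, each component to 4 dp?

gyro term ω×Iω = (0.0200, -0.0020, -0.0040)
angular accel α = (-1.3333, -1.4800, 0.7429)

α = (-1.3333, -1.4800, 0.7429)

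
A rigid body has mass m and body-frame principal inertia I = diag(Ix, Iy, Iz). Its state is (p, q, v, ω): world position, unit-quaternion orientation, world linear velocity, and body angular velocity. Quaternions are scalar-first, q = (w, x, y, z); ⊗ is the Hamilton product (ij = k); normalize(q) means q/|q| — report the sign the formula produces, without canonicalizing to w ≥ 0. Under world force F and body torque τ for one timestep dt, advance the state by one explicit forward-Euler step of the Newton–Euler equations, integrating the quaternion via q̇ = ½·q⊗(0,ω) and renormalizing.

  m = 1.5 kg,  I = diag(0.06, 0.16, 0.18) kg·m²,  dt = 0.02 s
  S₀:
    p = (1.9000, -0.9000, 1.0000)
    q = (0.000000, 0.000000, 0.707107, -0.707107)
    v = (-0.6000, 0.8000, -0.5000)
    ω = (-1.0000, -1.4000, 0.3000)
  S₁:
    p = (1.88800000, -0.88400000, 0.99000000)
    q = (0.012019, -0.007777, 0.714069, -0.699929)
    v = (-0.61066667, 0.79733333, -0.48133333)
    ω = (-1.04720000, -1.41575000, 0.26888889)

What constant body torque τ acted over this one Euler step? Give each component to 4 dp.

τ = (-0.1500, -0.0900, -0.1400)

ω₁ − ω₀ = (-0.04720000, -0.01575000, -0.03111111)
τ = I·(Δω/dt) + ω₀×(Iω₀) = (-0.1500, -0.0900, -0.1400)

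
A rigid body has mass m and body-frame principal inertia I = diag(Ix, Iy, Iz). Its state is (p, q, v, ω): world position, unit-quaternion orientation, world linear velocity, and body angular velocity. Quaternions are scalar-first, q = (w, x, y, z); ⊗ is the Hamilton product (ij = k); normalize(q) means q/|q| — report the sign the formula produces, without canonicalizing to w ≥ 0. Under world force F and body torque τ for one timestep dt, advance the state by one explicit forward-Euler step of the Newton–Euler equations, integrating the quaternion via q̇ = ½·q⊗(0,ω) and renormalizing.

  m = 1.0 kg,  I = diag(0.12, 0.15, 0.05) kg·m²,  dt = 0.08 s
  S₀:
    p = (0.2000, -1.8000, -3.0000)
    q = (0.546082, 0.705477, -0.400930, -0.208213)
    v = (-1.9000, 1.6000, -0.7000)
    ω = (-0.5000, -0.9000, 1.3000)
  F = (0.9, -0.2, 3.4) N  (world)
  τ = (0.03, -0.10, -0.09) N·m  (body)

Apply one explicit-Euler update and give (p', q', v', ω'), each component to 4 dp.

p' = p + v·dt = (0.0480, -1.6720, -3.0560)
v' = v + a·dt = (-1.8280, 1.5840, -0.4280)
precession coupling ω×(Iω) = (0.1170, -0.0455, 0.0135)
angular accel α = (-0.7250, -0.3633, -2.0700)
ω + α·dt = (-0.5580, -0.9291, 1.1344)
2q̇ = q⊗(0,ω) = (0.2625784, -0.9816417, -1.3044874, -0.1254877)
q + ½dt·q⊗(0,ω), renormalized = (0.5554, 0.6648, -0.4521, -0.2128)

p' = (0.0480, -1.6720, -3.0560)
q' = (0.5554, 0.6648, -0.4521, -0.2128)
v' = (-1.8280, 1.5840, -0.4280)
ω' = (-0.5580, -0.9291, 1.1344)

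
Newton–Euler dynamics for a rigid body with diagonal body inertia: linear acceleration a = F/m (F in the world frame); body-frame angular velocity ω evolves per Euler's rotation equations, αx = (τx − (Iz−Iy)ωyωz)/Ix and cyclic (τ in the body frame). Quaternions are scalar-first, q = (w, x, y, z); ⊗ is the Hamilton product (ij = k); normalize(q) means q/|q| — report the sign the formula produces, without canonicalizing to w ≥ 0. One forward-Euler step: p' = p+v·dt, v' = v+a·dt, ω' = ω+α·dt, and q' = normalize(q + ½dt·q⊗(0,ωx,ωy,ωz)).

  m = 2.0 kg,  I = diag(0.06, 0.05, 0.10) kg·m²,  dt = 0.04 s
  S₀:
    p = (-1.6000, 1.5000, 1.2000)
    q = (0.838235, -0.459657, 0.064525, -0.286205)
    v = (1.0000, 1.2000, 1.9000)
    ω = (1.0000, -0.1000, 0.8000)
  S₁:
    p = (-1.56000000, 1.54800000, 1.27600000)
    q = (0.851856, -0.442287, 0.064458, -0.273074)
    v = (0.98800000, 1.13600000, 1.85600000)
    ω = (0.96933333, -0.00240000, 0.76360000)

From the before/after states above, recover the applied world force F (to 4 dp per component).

v₁ − v₀ = (-0.01200000, -0.06400000, -0.04400000)
m·(v₁−v₀)/dt = (-0.6000, -3.2000, -2.2000)

F = (-0.6000, -3.2000, -2.2000)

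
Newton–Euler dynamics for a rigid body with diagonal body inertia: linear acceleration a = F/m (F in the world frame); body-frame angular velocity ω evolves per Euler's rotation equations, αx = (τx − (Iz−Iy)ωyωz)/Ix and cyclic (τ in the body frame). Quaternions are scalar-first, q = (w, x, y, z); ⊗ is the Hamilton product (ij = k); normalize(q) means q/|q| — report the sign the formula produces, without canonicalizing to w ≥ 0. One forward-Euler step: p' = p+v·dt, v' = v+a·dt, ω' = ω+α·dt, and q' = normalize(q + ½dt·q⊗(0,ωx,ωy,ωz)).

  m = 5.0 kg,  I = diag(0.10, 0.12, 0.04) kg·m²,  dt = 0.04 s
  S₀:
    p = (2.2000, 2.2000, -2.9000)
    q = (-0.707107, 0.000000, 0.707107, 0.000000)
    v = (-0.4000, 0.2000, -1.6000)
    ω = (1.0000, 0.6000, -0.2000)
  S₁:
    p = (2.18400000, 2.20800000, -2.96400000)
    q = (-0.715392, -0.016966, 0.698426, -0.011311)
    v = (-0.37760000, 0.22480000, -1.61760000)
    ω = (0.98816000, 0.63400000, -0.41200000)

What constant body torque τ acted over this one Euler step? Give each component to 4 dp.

rate change Δω = (-0.01184000, 0.03400000, -0.21200000)
I·α + gyro = (-0.0200, 0.0900, -0.2000)

τ = (-0.0200, 0.0900, -0.2000)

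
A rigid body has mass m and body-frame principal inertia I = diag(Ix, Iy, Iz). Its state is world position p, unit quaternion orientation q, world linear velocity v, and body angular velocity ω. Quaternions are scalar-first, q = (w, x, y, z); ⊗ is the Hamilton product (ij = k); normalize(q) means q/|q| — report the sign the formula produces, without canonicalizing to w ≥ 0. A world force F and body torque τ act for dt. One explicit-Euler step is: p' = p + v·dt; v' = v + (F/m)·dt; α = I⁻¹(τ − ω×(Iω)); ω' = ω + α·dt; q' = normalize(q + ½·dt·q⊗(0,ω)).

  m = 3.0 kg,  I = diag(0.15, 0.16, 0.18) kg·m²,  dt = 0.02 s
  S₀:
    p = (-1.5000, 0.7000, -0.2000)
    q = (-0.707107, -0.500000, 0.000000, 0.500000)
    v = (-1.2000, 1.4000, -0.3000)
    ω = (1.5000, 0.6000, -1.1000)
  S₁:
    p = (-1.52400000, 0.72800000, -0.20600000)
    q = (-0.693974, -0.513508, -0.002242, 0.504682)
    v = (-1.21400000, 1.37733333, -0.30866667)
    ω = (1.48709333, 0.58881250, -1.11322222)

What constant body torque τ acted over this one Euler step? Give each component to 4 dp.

rate change Δω = (-0.01290667, -0.01118750, -0.01322222)
ω₀×(Iω₀) = (-0.0132, 0.0495, 0.0090)
applied torque τ = (-0.1100, -0.0400, -0.1100)

τ = (-0.1100, -0.0400, -0.1100)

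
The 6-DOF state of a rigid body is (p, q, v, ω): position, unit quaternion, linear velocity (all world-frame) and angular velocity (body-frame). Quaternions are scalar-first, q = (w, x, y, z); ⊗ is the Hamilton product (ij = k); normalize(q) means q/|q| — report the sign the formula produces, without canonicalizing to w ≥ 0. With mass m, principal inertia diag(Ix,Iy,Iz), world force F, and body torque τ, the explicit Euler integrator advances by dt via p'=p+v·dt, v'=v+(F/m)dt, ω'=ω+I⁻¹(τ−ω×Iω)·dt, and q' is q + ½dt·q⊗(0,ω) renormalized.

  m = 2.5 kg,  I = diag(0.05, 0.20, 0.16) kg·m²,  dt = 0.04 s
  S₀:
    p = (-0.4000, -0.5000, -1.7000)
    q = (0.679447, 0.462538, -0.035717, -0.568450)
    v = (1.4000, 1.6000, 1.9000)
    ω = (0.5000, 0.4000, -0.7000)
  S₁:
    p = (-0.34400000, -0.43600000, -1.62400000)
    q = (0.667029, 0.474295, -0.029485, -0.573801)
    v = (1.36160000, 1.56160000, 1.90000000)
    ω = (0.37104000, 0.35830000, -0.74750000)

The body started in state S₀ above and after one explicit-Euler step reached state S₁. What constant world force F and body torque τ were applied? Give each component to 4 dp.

F = (-2.4000, -2.4000, 0.0000)
τ = (-0.1500, -0.1700, -0.1600)

rate change Δω = (-0.12896000, -0.04170000, -0.04750000)
gyro term ω₀×Iω₀ = (0.0112, 0.0385, 0.0300)
applied torque τ = (-0.1500, -0.1700, -0.1600)
velocity change Δv = (-0.03840000, -0.03840000, 0.00000000)
applied force F = (-2.4000, -2.4000, 0.0000)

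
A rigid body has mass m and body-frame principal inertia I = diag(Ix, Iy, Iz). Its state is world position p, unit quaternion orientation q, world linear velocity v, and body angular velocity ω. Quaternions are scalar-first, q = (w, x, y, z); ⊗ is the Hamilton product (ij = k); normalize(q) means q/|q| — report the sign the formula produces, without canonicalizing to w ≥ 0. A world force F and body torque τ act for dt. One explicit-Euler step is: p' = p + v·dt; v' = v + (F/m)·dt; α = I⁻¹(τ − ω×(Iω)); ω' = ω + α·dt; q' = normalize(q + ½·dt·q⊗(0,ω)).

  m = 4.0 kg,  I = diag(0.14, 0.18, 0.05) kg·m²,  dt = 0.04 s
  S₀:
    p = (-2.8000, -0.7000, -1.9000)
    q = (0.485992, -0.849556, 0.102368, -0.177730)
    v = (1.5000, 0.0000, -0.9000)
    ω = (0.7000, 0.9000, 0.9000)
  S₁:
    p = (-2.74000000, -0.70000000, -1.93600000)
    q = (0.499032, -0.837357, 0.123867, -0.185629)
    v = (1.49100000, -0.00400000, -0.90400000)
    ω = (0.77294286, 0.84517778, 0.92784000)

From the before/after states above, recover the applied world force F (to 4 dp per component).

v₁ − v₀ = (-0.00900000, -0.00400000, -0.00400000)
applied force F = (-0.9000, -0.4000, -0.4000)

F = (-0.9000, -0.4000, -0.4000)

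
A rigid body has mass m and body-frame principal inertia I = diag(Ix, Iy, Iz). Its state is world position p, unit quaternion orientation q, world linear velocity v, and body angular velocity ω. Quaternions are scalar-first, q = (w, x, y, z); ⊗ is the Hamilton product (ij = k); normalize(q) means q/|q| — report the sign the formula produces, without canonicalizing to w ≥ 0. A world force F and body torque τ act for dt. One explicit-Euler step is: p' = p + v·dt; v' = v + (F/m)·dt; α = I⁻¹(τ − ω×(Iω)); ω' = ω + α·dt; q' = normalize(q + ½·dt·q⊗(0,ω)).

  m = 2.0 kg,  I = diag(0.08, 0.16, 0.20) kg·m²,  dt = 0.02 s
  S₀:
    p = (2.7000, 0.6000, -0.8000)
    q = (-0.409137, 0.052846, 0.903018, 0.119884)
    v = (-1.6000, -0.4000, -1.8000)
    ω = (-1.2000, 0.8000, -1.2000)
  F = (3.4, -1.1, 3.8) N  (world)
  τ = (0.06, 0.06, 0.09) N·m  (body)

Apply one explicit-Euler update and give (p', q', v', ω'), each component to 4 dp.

linear accel F/m = (1.7000, -0.5500, 1.9000)
p' = p + v·dt = (2.6680, 0.5920, -0.8360)
new velocity v' = (-1.5660, -0.4110, -1.7620)
angular accel α = (1.2300, 1.4550, 0.8340)
ω + α·dt = (-1.1754, 0.8291, -1.1833)
q⊗(0,ω) = (-0.5151384, -0.6885644, -0.4077552, 1.6168628)
updated quaternion q' = (-0.4142, 0.0460, 0.8988, 0.1360)

p' = (2.6680, 0.5920, -0.8360)
q' = (-0.4142, 0.0460, 0.8988, 0.1360)
v' = (-1.5660, -0.4110, -1.7620)
ω' = (-1.1754, 0.8291, -1.1833)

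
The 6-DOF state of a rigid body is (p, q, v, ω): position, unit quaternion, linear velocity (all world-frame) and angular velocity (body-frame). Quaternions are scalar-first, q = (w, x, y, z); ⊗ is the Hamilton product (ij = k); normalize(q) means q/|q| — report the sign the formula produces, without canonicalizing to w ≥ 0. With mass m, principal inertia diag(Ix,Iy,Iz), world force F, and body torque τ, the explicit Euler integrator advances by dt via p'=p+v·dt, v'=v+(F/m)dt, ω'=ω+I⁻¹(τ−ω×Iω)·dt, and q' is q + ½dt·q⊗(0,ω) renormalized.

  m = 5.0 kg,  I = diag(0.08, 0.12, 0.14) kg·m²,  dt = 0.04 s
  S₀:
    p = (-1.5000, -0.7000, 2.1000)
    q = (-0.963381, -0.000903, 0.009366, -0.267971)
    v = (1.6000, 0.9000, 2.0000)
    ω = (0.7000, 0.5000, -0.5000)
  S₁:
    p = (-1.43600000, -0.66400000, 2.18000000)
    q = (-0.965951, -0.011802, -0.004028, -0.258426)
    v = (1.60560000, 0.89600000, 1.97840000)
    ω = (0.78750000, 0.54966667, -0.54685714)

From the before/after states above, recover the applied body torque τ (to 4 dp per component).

Δω = ω₁−ω₀ = (0.08750000, 0.04966667, -0.04685714)
precession coupling = (-0.0050, 0.0210, 0.0140)
I·α + gyro = (0.1700, 0.1700, -0.1500)

τ = (0.1700, 0.1700, -0.1500)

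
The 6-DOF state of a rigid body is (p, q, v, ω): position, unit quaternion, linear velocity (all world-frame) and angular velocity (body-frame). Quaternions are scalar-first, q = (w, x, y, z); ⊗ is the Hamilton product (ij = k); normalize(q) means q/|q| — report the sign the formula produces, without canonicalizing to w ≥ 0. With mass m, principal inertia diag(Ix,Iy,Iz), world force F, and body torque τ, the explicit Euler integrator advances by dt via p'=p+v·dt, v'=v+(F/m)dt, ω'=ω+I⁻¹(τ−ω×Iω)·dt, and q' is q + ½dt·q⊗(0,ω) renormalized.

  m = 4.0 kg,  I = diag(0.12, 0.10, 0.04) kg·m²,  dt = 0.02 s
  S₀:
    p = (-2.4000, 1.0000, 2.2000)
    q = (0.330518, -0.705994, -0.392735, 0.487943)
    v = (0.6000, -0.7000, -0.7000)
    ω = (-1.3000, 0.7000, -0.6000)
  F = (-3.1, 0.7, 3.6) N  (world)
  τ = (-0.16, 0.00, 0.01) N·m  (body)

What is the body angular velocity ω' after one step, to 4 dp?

precession coupling ω×(Iω) = (0.0252, 0.0624, 0.0182)
angular accel α = (-1.5433, -0.6240, -0.2050)
new body rate ω' = (-1.3309, 0.6875, -0.6041)

ω' = (-1.3309, 0.6875, -0.6041)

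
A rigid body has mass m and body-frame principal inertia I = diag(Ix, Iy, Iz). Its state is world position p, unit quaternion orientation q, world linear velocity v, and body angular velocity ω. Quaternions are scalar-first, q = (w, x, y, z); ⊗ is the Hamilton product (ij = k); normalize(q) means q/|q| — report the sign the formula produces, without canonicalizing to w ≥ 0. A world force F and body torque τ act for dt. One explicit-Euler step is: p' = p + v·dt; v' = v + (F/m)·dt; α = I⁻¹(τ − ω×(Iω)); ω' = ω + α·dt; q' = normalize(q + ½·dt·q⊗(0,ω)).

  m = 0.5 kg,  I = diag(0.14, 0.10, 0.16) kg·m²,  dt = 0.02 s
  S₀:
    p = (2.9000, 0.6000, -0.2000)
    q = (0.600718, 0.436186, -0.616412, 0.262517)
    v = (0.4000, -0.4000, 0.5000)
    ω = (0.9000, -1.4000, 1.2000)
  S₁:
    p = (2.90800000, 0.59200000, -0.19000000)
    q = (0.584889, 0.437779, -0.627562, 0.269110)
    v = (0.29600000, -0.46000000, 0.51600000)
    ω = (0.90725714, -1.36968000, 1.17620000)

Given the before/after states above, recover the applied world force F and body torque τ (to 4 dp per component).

rate change Δω = (0.00725714, 0.03032000, -0.02380000)
I·α + gyro = (-0.0500, 0.1300, -0.1400)
velocity change Δv = (-0.10400000, -0.06000000, 0.01600000)
F = m·Δv/dt = (-2.6000, -1.5000, 0.4000)

F = (-2.6000, -1.5000, 0.4000)
τ = (-0.0500, 0.1300, -0.1400)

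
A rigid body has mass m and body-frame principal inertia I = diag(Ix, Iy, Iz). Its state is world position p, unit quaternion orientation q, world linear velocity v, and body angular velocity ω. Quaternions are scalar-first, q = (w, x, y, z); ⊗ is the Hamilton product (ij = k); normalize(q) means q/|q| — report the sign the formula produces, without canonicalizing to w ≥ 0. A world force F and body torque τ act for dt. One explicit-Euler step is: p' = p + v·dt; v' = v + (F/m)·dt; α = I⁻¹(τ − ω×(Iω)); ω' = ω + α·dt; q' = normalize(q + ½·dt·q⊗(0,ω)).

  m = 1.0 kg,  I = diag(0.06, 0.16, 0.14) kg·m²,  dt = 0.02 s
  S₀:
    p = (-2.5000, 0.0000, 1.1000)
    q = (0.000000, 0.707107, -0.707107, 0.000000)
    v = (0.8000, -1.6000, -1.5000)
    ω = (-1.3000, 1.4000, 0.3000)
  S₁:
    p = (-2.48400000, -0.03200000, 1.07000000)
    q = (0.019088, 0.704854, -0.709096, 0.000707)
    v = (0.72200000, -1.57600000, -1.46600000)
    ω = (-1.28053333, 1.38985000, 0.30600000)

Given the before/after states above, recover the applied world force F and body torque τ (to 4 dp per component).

F = (-3.9000, 1.2000, 1.7000)
τ = (0.0500, -0.0500, -0.1400)

v₁ − v₀ = (-0.07800000, 0.02400000, 0.03400000)
applied force F = (-3.9000, 1.2000, 1.7000)
Δω = ω₁−ω₀ = (0.01946667, -0.01015000, 0.00600000)
ω₀×(Iω₀) = (-0.0084, 0.0312, -0.1820)
τ = I·(Δω/dt) + ω₀×(Iω₀) = (0.0500, -0.0500, -0.1400)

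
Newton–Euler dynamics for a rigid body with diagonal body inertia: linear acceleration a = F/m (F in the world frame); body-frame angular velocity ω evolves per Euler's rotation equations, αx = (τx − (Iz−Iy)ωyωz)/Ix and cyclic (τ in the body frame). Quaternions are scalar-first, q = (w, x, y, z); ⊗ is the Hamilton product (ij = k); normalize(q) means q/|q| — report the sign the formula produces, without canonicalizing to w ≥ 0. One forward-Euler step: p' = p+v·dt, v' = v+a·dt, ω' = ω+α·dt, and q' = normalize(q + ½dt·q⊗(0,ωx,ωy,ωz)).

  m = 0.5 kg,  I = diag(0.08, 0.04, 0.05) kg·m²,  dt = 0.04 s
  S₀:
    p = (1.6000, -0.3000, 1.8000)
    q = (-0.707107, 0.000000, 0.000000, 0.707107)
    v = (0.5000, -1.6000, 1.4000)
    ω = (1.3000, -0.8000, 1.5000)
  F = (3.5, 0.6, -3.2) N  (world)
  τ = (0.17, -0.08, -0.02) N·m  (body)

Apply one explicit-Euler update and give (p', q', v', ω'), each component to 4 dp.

p' = (1.6200, -0.3640, 1.8560)
q' = (-0.7277, -0.0071, 0.0297, 0.6853)
v' = (0.7800, -1.5520, 1.1440)
ω' = (1.3910, -0.9385, 1.4507)

precession coupling ω×(Iω) = (-0.0120, 0.0585, 0.0416)
angular accel α = (2.2750, -3.4625, -1.2320)
ω' = ω + α·dt = (1.3910, -0.9385, 1.4507)
q⊗(0,ω) = (-1.0606605, -0.3535535, 1.4849247, -1.0606605)
q + ½dt·q⊗(0,ω), renormalized = (-0.7277, -0.0071, 0.0297, 0.6853)
p' = p + v·dt = (1.6200, -0.3640, 1.8560)
new velocity v' = (0.7800, -1.5520, 1.1440)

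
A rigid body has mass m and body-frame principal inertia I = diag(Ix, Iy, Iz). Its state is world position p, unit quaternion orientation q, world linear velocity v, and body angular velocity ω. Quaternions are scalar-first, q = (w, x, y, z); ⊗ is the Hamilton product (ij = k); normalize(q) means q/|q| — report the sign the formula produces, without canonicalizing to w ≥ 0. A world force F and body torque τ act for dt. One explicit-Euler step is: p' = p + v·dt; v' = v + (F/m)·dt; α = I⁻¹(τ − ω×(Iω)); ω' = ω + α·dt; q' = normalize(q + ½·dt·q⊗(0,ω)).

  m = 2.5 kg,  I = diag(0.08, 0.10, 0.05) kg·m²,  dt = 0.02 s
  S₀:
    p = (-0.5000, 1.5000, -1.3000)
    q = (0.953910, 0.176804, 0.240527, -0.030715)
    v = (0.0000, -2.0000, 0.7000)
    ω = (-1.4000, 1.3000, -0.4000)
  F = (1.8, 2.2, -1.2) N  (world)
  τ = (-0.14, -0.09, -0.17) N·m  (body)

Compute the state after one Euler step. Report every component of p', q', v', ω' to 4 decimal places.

p' = p + v·dt = (-0.5000, 1.4600, -1.2860)
v + (F/m)dt = (0.0144, -1.9824, 0.6904)
ω×(Iω) gyroscopic = (0.0260, 0.0168, -0.0364)
(τ − ω×Iω)/I = (-2.0750, -1.0680, -2.6720)
ω' = ω + α·dt = (-1.4415, 1.2786, -0.4534)
q⊗(0,ω) = (-0.0774455, -1.3917553, 1.3538056, 0.1850190)
updated quaternion q' = (0.9530, 0.1629, 0.2540, -0.0289)

p' = (-0.5000, 1.4600, -1.2860)
q' = (0.9530, 0.1629, 0.2540, -0.0289)
v' = (0.0144, -1.9824, 0.6904)
ω' = (-1.4415, 1.2786, -0.4534)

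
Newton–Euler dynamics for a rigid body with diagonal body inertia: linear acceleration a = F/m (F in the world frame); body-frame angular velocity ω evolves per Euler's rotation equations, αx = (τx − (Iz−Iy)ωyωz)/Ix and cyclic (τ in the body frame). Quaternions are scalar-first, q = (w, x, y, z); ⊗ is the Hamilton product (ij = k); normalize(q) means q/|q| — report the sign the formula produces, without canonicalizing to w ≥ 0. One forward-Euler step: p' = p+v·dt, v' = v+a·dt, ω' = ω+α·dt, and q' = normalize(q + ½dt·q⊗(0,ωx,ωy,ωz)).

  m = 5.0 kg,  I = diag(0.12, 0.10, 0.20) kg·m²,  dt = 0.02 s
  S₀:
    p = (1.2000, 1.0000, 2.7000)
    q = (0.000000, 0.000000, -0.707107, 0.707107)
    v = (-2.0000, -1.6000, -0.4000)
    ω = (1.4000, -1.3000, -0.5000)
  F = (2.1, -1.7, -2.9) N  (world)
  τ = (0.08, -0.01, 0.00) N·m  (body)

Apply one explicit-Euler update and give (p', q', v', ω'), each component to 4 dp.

p' = (1.1600, 0.9680, 2.6920)
q' = (-0.0057, 0.0127, -0.6971, 0.7169)
v' = (-1.9916, -1.6068, -0.4116)
ω' = (1.4025, -1.3132, -0.5036)

α = I⁻¹(τ − ω×Iω) = (0.1250, -0.6600, -0.1820)
new body rate ω' = (1.4025, -1.3132, -0.5036)
Hamilton product q⊗(0,ω) = (-0.5656856, 1.2727926, 0.9899498, 0.9899498)
q' = normalize(q + ½dt·q⊗(0,ω)) = (-0.0057, 0.0127, -0.6971, 0.7169)
a = F/m = (0.4200, -0.3400, -0.5800)
p' = p + v·dt = (1.1600, 0.9680, 2.6920)
v' = v + a·dt = (-1.9916, -1.6068, -0.4116)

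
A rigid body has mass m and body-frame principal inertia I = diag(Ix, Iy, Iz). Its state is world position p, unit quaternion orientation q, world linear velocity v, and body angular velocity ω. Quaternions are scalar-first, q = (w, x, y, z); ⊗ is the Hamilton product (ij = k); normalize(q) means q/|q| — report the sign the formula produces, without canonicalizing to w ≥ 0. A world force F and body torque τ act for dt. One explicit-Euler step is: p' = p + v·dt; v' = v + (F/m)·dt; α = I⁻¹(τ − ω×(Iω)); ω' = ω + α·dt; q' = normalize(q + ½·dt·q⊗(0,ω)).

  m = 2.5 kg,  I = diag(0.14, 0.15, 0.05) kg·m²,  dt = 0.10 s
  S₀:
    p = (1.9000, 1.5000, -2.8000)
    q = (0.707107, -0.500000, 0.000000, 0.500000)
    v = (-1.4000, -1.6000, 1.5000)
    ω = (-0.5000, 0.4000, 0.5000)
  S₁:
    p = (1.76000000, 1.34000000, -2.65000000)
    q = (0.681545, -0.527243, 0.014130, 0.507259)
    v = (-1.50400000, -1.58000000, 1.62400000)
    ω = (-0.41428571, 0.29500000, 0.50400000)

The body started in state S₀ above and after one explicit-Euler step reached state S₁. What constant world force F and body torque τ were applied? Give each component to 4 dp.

Δω = ω₁−ω₀ = (0.08571429, -0.10500000, 0.00400000)
ω₀×(Iω₀) = (-0.0200, -0.0225, -0.0020)
applied torque τ = (0.1000, -0.1800, 0.0000)
Δv = v₁−v₀ = (-0.10400000, 0.02000000, 0.12400000)
F = m·Δv/dt = (-2.6000, 0.5000, 3.1000)

F = (-2.6000, 0.5000, 3.1000)
τ = (0.1000, -0.1800, 0.0000)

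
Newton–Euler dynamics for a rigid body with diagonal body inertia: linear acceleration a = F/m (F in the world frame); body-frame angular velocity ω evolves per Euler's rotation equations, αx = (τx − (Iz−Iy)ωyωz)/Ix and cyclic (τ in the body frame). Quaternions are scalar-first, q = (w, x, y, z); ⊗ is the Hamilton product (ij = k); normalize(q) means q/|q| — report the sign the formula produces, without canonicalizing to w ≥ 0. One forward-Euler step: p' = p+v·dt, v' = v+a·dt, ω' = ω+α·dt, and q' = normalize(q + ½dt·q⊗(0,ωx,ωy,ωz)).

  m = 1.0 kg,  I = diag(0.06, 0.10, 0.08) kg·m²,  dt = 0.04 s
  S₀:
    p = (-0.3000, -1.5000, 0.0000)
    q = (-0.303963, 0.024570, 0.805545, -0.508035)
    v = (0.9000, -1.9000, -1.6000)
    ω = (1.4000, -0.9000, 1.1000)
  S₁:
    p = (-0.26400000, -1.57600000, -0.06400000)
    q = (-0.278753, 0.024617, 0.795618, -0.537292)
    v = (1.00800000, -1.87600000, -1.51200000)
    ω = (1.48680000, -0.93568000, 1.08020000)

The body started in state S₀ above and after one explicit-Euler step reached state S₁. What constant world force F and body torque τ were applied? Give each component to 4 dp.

F = (2.7000, 0.6000, 2.2000)
τ = (0.1500, -0.1200, -0.0900)

rate change Δω = (0.08680000, -0.03568000, -0.01980000)
gyro term ω₀×Iω₀ = (0.0198, -0.0308, -0.0504)
I·α + gyro = (0.1500, -0.1200, -0.0900)
v₁ − v₀ = (0.10800000, 0.02400000, 0.08800000)
F = m·Δv/dt = (2.7000, 0.6000, 2.2000)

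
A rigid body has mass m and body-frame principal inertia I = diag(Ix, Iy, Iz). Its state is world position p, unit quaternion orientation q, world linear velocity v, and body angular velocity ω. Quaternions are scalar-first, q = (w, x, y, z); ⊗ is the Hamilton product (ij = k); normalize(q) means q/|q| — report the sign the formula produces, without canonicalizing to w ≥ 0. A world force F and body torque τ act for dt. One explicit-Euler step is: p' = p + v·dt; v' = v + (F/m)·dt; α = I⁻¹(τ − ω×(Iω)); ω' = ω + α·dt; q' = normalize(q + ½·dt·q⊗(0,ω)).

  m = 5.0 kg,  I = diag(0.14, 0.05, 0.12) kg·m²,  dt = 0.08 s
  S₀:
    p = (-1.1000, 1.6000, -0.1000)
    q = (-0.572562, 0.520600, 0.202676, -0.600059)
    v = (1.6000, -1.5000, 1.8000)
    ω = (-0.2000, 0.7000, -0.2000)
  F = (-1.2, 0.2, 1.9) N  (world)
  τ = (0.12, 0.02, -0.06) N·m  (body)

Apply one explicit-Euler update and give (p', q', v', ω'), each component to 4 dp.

p' = (-0.9720, 1.4800, 0.0440)
q' = (-0.5786, 0.5401, 0.1955, -0.5790)
v' = (1.5808, -1.4968, 1.8304)
ω' = (-0.1258, 0.7307, -0.2484)

α = I⁻¹(τ − ω×Iω) = (0.9271, 0.3840, -0.6050)
new body rate ω' = (-0.1258, 0.7307, -0.2484)
2q̇ = q⊗(0,ω) = (-0.1577650, 0.4940185, -0.1766616, 0.5194676)
updated quaternion q' = (-0.5786, 0.5401, 0.1955, -0.5790)
linear accel F/m = (-0.2400, 0.0400, 0.3800)
p' = p + v·dt = (-0.9720, 1.4800, 0.0440)
new velocity v' = (1.5808, -1.4968, 1.8304)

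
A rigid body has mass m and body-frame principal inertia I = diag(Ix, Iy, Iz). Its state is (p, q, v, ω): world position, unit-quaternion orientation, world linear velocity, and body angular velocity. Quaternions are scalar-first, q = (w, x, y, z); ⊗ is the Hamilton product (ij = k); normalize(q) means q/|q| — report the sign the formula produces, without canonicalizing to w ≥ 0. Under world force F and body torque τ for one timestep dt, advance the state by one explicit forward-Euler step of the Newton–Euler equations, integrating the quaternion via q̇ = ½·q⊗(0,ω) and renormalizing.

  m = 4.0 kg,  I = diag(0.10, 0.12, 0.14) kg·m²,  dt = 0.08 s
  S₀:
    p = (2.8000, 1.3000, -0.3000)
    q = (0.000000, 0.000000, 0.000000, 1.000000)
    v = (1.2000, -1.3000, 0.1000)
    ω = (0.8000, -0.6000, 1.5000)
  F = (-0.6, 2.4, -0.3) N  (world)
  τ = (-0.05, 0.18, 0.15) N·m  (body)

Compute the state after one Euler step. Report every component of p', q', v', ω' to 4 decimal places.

a = F/m = (-0.1500, 0.6000, -0.0750)
new position p' = (2.8960, 1.1960, -0.2920)
new velocity v' = (1.1880, -1.2520, 0.0940)
gyro term ω×Iω = (-0.0180, -0.0480, -0.0096)
α = I⁻¹(τ − ω×Iω) = (-0.3200, 1.9000, 1.1400)
ω + α·dt = (0.7744, -0.4480, 1.5912)
Hamilton product q⊗(0,ω) = (-1.5000000, 0.6000000, 0.8000000, 0.0000000)
updated quaternion q' = (-0.0598, 0.0239, 0.0319, 0.9974)

p' = (2.8960, 1.1960, -0.2920)
q' = (-0.0598, 0.0239, 0.0319, 0.9974)
v' = (1.1880, -1.2520, 0.0940)
ω' = (0.7744, -0.4480, 1.5912)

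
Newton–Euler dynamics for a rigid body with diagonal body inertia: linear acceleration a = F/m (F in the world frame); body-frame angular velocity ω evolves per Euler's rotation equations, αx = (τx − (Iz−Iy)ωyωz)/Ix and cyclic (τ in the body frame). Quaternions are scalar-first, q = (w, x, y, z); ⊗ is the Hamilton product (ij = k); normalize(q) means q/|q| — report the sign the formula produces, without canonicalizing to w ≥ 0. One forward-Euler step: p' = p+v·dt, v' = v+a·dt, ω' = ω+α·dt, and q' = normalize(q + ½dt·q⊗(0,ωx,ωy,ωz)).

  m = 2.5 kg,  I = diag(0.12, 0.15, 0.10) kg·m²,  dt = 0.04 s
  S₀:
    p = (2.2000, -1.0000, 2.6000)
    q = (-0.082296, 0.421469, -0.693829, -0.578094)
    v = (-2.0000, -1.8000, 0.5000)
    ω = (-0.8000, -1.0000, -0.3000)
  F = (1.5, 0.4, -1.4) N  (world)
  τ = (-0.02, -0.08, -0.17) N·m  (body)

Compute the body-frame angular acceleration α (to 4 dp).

α = (-0.0417, -0.5653, -1.9400)

precession coupling ω×(Iω) = (-0.0150, 0.0048, 0.0240)
α = I⁻¹(τ − ω×Iω) = (-0.0417, -0.5653, -1.9400)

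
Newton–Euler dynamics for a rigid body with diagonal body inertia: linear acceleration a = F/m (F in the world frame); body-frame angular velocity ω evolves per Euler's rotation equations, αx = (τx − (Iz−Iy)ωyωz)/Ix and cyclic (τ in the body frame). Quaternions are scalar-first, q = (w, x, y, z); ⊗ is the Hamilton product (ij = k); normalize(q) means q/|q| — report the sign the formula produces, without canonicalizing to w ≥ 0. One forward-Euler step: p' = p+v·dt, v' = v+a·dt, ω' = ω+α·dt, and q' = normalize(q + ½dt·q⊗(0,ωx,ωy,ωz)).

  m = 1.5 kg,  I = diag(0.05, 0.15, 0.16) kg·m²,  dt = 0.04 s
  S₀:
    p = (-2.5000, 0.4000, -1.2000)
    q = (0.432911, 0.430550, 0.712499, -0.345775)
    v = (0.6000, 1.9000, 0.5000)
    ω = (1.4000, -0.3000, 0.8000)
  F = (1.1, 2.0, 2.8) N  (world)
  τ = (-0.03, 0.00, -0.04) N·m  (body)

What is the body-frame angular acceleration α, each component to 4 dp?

α = (-0.5520, 0.8213, 0.0125)

precession coupling ω×(Iω) = (-0.0024, -0.1232, -0.0420)
α = I⁻¹(τ − ω×Iω) = (-0.5520, 0.8213, 0.0125)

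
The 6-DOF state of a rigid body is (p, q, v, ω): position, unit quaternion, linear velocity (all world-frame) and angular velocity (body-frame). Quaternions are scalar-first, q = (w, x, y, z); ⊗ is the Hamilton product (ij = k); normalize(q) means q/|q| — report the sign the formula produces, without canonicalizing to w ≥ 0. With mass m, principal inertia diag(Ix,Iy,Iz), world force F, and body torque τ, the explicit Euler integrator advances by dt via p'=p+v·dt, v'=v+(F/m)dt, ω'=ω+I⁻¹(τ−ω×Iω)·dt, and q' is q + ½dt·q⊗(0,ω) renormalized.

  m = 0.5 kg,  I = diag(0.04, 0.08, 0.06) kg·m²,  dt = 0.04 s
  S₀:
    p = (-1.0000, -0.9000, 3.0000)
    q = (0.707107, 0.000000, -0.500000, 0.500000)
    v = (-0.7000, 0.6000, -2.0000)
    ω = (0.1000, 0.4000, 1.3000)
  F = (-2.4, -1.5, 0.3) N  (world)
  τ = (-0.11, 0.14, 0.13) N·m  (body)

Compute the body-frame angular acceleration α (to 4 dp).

ω×(Iω) gyroscopic = (-0.0104, -0.0026, 0.0016)
α = I⁻¹(τ − ω×Iω) = (-2.4900, 1.7825, 2.1400)

α = (-2.4900, 1.7825, 2.1400)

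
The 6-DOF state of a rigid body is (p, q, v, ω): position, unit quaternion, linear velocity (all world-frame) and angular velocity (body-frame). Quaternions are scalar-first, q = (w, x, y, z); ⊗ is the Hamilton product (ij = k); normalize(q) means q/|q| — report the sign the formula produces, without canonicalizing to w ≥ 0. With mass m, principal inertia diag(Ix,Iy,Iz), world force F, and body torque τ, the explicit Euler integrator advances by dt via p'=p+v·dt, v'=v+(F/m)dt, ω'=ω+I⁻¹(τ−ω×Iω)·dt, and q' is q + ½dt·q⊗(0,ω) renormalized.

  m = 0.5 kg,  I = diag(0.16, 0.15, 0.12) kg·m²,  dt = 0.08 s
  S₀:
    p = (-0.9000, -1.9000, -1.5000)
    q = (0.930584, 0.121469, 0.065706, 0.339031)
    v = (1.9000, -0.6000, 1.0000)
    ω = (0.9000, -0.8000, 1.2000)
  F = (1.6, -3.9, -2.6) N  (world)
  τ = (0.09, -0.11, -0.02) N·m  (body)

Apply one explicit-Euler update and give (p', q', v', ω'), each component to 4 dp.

p' = (-0.7480, -1.9480, -1.4200)
q' = (0.9099, 0.1686, 0.0422, 0.3766)
v' = (2.1560, -1.2240, 0.5840)
ω' = (0.9306, -0.8817, 1.1819)

linear accel F/m = (3.2000, -7.8000, -5.2000)
p' = p + v·dt = (-0.7480, -1.9480, -1.4200)
v + (F/m)dt = (2.1560, -1.2240, 0.5840)
precession coupling ω×(Iω) = (0.0288, 0.0432, 0.0072)
angular accel α = (0.3825, -1.0213, -0.2267)
ω + α·dt = (0.9306, -0.8817, 1.1819)
2q̇ = q⊗(0,ω) = (-0.4635945, 1.1875976, -0.5851021, 0.9603902)
updated quaternion q' = (0.9099, 0.1686, 0.0422, 0.3766)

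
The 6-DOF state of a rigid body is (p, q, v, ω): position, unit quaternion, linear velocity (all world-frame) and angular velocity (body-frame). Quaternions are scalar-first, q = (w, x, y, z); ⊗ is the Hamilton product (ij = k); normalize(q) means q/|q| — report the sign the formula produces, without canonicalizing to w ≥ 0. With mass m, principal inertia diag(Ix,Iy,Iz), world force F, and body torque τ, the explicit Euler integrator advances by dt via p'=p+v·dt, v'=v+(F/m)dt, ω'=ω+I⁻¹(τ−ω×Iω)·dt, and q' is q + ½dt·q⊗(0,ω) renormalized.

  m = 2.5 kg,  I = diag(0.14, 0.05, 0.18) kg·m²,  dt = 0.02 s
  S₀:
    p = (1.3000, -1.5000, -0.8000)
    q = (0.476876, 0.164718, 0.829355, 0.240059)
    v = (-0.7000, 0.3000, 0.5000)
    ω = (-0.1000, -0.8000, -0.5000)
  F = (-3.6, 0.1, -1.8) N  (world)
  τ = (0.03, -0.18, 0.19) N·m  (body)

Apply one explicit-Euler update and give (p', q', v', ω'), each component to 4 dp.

new position p' = (1.2860, -1.4940, -0.7900)
v' = v + a·dt = (-0.7288, 0.3008, 0.4856)
gyro term ω×Iω = (0.0520, -0.0020, -0.0072)
α = I⁻¹(τ − ω×Iω) = (-0.1571, -3.5600, 1.0956)
new body rate ω' = (-0.1031, -0.8712, -0.4781)
Hamilton product q⊗(0,ω) = (0.7999853, -0.2703179, -0.3231477, -0.2872769)
updated quaternion q' = (0.4849, 0.1620, 0.8261, 0.2372)

p' = (1.2860, -1.4940, -0.7900)
q' = (0.4849, 0.1620, 0.8261, 0.2372)
v' = (-0.7288, 0.3008, 0.4856)
ω' = (-0.1031, -0.8712, -0.4781)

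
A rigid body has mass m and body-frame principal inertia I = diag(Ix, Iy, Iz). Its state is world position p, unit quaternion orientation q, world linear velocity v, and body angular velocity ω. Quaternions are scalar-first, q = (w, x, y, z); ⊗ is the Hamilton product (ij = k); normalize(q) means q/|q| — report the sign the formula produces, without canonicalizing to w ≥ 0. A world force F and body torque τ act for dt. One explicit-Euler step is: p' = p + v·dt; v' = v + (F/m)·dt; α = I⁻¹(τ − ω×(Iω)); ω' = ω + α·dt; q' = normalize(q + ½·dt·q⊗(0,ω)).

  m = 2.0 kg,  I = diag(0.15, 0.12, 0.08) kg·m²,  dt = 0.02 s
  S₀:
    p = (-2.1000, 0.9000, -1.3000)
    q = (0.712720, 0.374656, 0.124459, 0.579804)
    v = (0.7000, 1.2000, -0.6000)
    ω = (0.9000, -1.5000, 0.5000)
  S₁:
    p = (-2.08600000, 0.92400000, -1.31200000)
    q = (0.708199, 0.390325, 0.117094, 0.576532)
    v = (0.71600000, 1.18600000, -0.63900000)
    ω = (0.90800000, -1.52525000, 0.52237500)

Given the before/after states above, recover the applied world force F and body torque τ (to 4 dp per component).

F = (1.6000, -1.4000, -3.9000)
τ = (0.0900, -0.1200, 0.1300)

v₁ − v₀ = (0.01600000, -0.01400000, -0.03900000)
F = m·Δv/dt = (1.6000, -1.4000, -3.9000)
rate change Δω = (0.00800000, -0.02525000, 0.02237500)
gyro term ω₀×Iω₀ = (0.0300, 0.0315, 0.0405)
I·α + gyro = (0.0900, -0.1200, 0.1300)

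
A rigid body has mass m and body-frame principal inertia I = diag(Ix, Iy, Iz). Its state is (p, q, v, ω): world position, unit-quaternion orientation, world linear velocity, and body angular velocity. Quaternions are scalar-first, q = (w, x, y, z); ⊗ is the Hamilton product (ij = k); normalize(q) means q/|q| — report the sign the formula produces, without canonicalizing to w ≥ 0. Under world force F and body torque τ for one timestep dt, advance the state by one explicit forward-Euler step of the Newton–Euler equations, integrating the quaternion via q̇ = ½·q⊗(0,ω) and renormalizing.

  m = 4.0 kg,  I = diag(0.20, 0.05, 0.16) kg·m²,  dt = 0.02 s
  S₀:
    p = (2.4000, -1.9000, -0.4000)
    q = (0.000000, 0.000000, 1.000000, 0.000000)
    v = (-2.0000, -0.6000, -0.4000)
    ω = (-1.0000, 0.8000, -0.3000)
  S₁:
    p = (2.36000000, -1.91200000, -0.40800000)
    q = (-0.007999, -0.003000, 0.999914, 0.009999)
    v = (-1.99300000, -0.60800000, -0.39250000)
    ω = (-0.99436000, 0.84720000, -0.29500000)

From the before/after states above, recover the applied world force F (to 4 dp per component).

F = (1.4000, -1.6000, 1.5000)

v₁ − v₀ = (0.00700000, -0.00800000, 0.00750000)
F = m·Δv/dt = (1.4000, -1.6000, 1.5000)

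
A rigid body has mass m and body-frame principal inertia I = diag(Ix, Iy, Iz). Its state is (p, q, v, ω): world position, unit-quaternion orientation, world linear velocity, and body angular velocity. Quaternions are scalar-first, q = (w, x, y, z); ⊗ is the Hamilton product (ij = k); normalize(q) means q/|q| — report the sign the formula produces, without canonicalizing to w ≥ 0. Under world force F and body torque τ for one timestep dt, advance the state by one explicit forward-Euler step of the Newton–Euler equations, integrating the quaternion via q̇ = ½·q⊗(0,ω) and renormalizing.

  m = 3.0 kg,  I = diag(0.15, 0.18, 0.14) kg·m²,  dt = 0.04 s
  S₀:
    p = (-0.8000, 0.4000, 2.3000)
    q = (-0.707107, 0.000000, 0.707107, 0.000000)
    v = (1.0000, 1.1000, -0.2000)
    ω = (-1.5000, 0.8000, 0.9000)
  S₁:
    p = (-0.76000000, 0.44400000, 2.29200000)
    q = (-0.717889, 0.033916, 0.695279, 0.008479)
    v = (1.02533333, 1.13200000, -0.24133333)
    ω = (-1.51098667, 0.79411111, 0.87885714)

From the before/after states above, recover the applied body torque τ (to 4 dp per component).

Δω = ω₁−ω₀ = (-0.01098667, -0.00588889, -0.02114286)
applied torque τ = (-0.0700, -0.0400, -0.1100)

τ = (-0.0700, -0.0400, -0.1100)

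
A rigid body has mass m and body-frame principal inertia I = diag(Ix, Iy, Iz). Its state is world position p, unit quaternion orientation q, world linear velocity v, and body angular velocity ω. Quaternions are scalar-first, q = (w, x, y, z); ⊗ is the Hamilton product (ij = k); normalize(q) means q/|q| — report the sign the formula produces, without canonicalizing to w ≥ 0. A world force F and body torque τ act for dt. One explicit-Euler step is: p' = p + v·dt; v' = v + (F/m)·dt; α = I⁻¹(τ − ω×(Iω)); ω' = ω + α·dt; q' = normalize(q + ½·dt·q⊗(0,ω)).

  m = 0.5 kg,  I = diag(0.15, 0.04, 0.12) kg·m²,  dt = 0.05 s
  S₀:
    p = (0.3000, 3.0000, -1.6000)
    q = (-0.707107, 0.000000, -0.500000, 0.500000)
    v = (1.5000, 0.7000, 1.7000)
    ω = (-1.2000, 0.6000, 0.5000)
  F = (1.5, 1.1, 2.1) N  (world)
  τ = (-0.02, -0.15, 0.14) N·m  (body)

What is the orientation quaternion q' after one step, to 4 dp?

Hamilton product q⊗(0,ω) = (0.0500000, 0.2985284, -1.0242642, -0.9535535)
updated quaternion q' = (-0.7054, 0.0075, -0.5253, 0.4759)

q' = (-0.7054, 0.0075, -0.5253, 0.4759)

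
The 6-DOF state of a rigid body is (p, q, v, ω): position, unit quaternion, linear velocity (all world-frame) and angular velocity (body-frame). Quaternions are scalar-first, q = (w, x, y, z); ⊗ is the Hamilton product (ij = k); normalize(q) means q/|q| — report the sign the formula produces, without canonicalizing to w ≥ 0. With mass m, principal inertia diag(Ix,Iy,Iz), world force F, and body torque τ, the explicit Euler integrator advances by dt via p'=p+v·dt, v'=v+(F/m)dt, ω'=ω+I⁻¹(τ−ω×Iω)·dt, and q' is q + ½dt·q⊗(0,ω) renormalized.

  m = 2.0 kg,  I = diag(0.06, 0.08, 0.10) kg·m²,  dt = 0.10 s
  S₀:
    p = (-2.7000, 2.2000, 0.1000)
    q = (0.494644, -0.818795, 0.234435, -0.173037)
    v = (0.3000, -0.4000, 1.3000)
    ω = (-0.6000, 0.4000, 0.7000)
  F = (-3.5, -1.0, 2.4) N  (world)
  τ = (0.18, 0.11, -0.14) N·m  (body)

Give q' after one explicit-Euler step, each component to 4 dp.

q' = (0.4709, -0.8209, 0.2778, -0.1649)

2q̇ = q⊗(0,ω) = (-0.4639251, -0.0634671, 0.8748363, 0.1593938)
q' = normalize(q + ½dt·q⊗(0,ω)) = (0.4709, -0.8209, 0.2778, -0.1649)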